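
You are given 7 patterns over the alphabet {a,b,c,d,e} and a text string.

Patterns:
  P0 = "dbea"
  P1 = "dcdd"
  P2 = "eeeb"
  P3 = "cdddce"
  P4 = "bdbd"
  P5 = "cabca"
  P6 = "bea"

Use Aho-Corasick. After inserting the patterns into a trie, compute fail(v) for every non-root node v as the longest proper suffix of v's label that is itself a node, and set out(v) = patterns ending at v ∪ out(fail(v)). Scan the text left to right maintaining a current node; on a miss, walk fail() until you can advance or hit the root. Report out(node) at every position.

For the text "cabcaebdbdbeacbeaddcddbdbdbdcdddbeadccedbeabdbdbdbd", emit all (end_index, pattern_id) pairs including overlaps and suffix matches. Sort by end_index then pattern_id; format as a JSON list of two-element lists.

Construct AC machine:
Trie nodes:
  0='ε' goto b→18 c→12 d→1 e→8
  1='d' goto b→2 c→5
  2='db' goto e→3
  3='dbe' goto a→4
  4='dbea' goto ·  ←P0
  5='dc' goto d→6
  6='dcd' goto d→7
  7='dcdd' goto ·  ←P1
  8='e' goto e→9
  9='ee' goto e→10
  10='eee' goto b→11
  11='eeeb' goto ·  ←P2
  12='c' goto a→22 d→13
  13='cd' goto d→14
  14='cdd' goto d→15
  15='cddd' goto c→16
  16='cdddc' goto e→17
  17='cdddce' goto ·  ←P3
  18='b' goto d→19 e→26
  19='bd' goto b→20
  20='bdb' goto d→21
  21='bdbd' goto ·  ←P4
  22='ca' goto b→23
  23='cab' goto c→24
  24='cabc' goto a→25
  25='cabca' goto ·  ←P5
  26='be' goto a→27
  27='bea' goto ·  ←P6

Failure links (BFS by depth):
  fail(1) 'd': from fail(0)=0 chase 'd': 0 ⇒ 0;  out=∅∪out(0)=∅
  fail(8) 'e': from fail(0)=0 chase 'e': 0 ⇒ 0;  out=∅∪out(0)=∅
  fail(12) 'c': from fail(0)=0 chase 'c': 0 ⇒ 0;  out=∅∪out(0)=∅
  fail(18) 'b': from fail(0)=0 chase 'b': 0 ⇒ 0;  out=∅∪out(0)=∅
  fail(2) 'db': from fail(1)=0 chase 'b': 0 ⇒ 18;  out=∅∪out(18)=∅
  fail(5) 'dc': from fail(1)=0 chase 'c': 0 ⇒ 12;  out=∅∪out(12)=∅
  fail(9) 'ee': from fail(8)=0 chase 'e': 0 ⇒ 8;  out=∅∪out(8)=∅
  fail(13) 'cd': from fail(12)=0 chase 'd': 0 ⇒ 1;  out=∅∪out(1)=∅
  fail(19) 'bd': from fail(18)=0 chase 'd': 0 ⇒ 1;  out=∅∪out(1)=∅
  fail(22) 'ca': from fail(12)=0 chase 'a': 0 ⇒ 0;  out=∅∪out(0)=∅
  fail(26) 'be': from fail(18)=0 chase 'e': 0 ⇒ 8;  out=∅∪out(8)=∅
  fail(3) 'dbe': from fail(2)=18 chase 'e': 18 ⇒ 26;  out=∅∪out(26)=∅
  fail(6) 'dcd': from fail(5)=12 chase 'd': 12 ⇒ 13;  out=∅∪out(13)=∅
  fail(10) 'eee': from fail(9)=8 chase 'e': 8 ⇒ 9;  out=∅∪out(9)=∅
  fail(14) 'cdd': from fail(13)=1 chase 'd': 1→0 ⇒ 1;  out=∅∪out(1)=∅
  fail(20) 'bdb': from fail(19)=1 chase 'b': 1 ⇒ 2;  out=∅∪out(2)=∅
  fail(23) 'cab': from fail(22)=0 chase 'b': 0 ⇒ 18;  out=∅∪out(18)=∅
  fail(27) 'bea': from fail(26)=8 chase 'a': 8→0 ⇒ 0;  out={6}∪out(0)={6}
  fail(4) 'dbea': from fail(3)=26 chase 'a': 26 ⇒ 27;  out={0}∪out(27)={0,6}
  fail(7) 'dcdd': from fail(6)=13 chase 'd': 13 ⇒ 14;  out={1}∪out(14)={1}
  fail(11) 'eeeb': from fail(10)=9 chase 'b': 9→8→0 ⇒ 18;  out={2}∪out(18)={2}
  fail(15) 'cddd': from fail(14)=1 chase 'd': 1→0 ⇒ 1;  out=∅∪out(1)=∅
  fail(21) 'bdbd': from fail(20)=2 chase 'd': 2→18 ⇒ 19;  out={4}∪out(19)={4}
  fail(24) 'cabc': from fail(23)=18 chase 'c': 18→0 ⇒ 12;  out=∅∪out(12)=∅
  fail(16) 'cdddc': from fail(15)=1 chase 'c': 1 ⇒ 5;  out=∅∪out(5)=∅
  fail(25) 'cabca': from fail(24)=12 chase 'a': 12 ⇒ 22;  out={5}∪out(22)={5}
  fail(17) 'cdddce': from fail(16)=5 chase 'e': 5→12→0 ⇒ 8;  out={3}∪out(8)={3}

Run:
[0] read 'c'  n0⇒n12
[1] read 'a'  n12⇒n22
[2] read 'b'  n22⇒n23
[3] read 'c'  n23⇒n24
[4] read 'a'  n24⇒n25  ** P5@[0:4]
[5] read 'e'  n25⇒n8 (via fail)
[6] read 'b'  n8⇒n18 (via fail)
[7] read 'd'  n18⇒n19
[8] read 'b'  n19⇒n20
[9] read 'd'  n20⇒n21  ** P4@[6:9]
[10] read 'b'  n21⇒n20 (via fail)
[11] read 'e'  n20⇒n3 (via fail)
[12] read 'a'  n3⇒n4  ** P0@[9:12],P6@[10:12]
[13] read 'c'  n4⇒n12 (via fail)
[14] read 'b'  n12⇒n18 (via fail)
[15] read 'e'  n18⇒n26
[16] read 'a'  n26⇒n27  ** P6@[14:16]
[17] read 'd'  n27⇒n1 (via fail)
[18] read 'd'  n1⇒n1 (via fail)
[19] read 'c'  n1⇒n5
[20] read 'd'  n5⇒n6
[21] read 'd'  n6⇒n7  ** P1@[18:21]
[22] read 'b'  n7⇒n2 (via fail)
[23] read 'd'  n2⇒n19 (via fail)
[24] read 'b'  n19⇒n20
[25] read 'd'  n20⇒n21  ** P4@[22:25]
[26] read 'b'  n21⇒n20 (via fail)
[27] read 'd'  n20⇒n21  ** P4@[24:27]
[28] read 'c'  n21⇒n5 (via fail)
[29] read 'd'  n5⇒n6
[30] read 'd'  n6⇒n7  ** P1@[27:30]
[31] read 'd'  n7⇒n15 (via fail)
[32] read 'b'  n15⇒n2 (via fail)
[33] read 'e'  n2⇒n3
[34] read 'a'  n3⇒n4  ** P0@[31:34],P6@[32:34]
[35] read 'd'  n4⇒n1 (via fail)
[36] read 'c'  n1⇒n5
[37] read 'c'  n5⇒n12 (via fail)
[38] read 'e'  n12⇒n8 (via fail)
[39] read 'd'  n8⇒n1 (via fail)
[40] read 'b'  n1⇒n2
[41] read 'e'  n2⇒n3
[42] read 'a'  n3⇒n4  ** P0@[39:42],P6@[40:42]
[43] read 'b'  n4⇒n18 (via fail)
[44] read 'd'  n18⇒n19
[45] read 'b'  n19⇒n20
[46] read 'd'  n20⇒n21  ** P4@[43:46]
[47] read 'b'  n21⇒n20 (via fail)
[48] read 'd'  n20⇒n21  ** P4@[45:48]
[49] read 'b'  n21⇒n20 (via fail)
[50] read 'd'  n20⇒n21  ** P4@[47:50]

Result: [[4,5],[9,4],[12,0],[12,6],[16,6],[21,1],[25,4],[27,4],[30,1],[34,0],[34,6],[42,0],[42,6],[46,4],[48,4],[50,4]]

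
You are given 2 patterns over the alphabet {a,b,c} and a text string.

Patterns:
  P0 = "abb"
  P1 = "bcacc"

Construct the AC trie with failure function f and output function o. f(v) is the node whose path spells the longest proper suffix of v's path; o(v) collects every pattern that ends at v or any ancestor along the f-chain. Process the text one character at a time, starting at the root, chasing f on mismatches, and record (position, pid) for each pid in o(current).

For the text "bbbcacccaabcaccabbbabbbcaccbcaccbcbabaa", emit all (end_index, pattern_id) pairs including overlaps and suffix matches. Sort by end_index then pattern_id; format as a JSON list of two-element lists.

Build:
Trie nodes:
  n0 'ε': a→1 b→4
  n1 'a': b→2
  n2 'ab': b→3
  n3 'abb': ·  ←P0
  n4 'b': c→5
  n5 'bc': a→6
  n6 'bca': c→7
  n7 'bcac': c→8
  n8 'bcacc': ·  ←P1

BFS fail/out derivation:
  fail(1) 'a': from fail(0)=0 chase 'a': 0 ⇒ 0;  out=∅∪out(0)=∅
  fail(4) 'b': from fail(0)=0 chase 'b': 0 ⇒ 0;  out=∅∪out(0)=∅
  fail(2) 'ab': from fail(1)=0 chase 'b': 0 ⇒ 4;  out=∅∪out(4)=∅
  fail(5) 'bc': from fail(4)=0 chase 'c': 0 ⇒ 0;  out=∅∪out(0)=∅
  fail(3) 'abb': from fail(2)=4 chase 'b': 4→0 ⇒ 4;  out={0}∪out(4)={0}
  fail(6) 'bca': from fail(5)=0 chase 'a': 0 ⇒ 1;  out=∅∪out(1)=∅
  fail(7) 'bcac': from fail(6)=1 chase 'c': 1→0 ⇒ 0;  out=∅∪out(0)=∅
  fail(8) 'bcacc': from fail(7)=0 chase 'c': 0 ⇒ 0;  out={1}∪out(0)={1}

Text stream:
[0] read 'b'  n0⇒n4
[1] read 'b'  n4⇒n4 ·f
[2] read 'b'  n4⇒n4 ·f
[3] read 'c'  n4⇒n5
[4] read 'a'  n5⇒n6
[5] read 'c'  n6⇒n7
[6] read 'c'  n7⇒n8  ** P1@[2:6]
[7] read 'c'  n8⇒n0 ·f
[8] read 'a'  n0⇒n1
[9] read 'a'  n1⇒n1 ·f
[10] read 'b'  n1⇒n2
[11] read 'c'  n2⇒n5 ·f
[12] read 'a'  n5⇒n6
[13] read 'c'  n6⇒n7
[14] read 'c'  n7⇒n8  ** P1@[10:14]
[15] read 'a'  n8⇒n1 ·f
[16] read 'b'  n1⇒n2
[17] read 'b'  n2⇒n3  ** P0@[15:17]
[18] read 'b'  n3⇒n4 ·f
[19] read 'a'  n4⇒n1 ·f
[20] read 'b'  n1⇒n2
[21] read 'b'  n2⇒n3  ** P0@[19:21]
[22] read 'b'  n3⇒n4 ·f
[23] read 'c'  n4⇒n5
[24] read 'a'  n5⇒n6
[25] read 'c'  n6⇒n7
[26] read 'c'  n7⇒n8  ** P1@[22:26]
[27] read 'b'  n8⇒n4 ·f
[28] read 'c'  n4⇒n5
[29] read 'a'  n5⇒n6
[30] read 'c'  n6⇒n7
[31] read 'c'  n7⇒n8  ** P1@[27:31]
[32] read 'b'  n8⇒n4 ·f
[33] read 'c'  n4⇒n5
[34] read 'b'  n5⇒n4 ·f
[35] read 'a'  n4⇒n1 ·f
[36] read 'b'  n1⇒n2
[37] read 'a'  n2⇒n1 ·f
[38] read 'a'  n1⇒n1 ·f

Matches: [[6,1],[14,1],[17,0],[21,0],[26,1],[31,1]]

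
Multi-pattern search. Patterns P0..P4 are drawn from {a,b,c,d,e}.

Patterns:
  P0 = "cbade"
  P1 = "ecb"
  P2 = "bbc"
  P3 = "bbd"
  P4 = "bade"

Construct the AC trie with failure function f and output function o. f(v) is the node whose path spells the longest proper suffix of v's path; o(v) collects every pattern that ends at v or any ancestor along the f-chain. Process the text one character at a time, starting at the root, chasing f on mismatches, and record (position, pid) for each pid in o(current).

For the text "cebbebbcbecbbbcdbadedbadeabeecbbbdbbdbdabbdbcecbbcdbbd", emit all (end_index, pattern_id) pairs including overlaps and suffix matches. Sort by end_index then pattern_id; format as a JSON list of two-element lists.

Build:
Trie nodes:
  n0 'ε': b→9 c→1 e→6
  n1 'c': b→2
  n2 'cb': a→3
  n3 'cba': d→4
  n4 'cbad': e→5
  n5 'cbade': ·  ←P0
  n6 'e': c→7
  n7 'ec': b→8
  n8 'ecb': ·  ←P1
  n9 'b': a→13 b→10
  n10 'bb': c→11 d→12
  n11 'bbc': ·  ←P2
  n12 'bbd': ·  ←P3
  n13 'ba': d→14
  n14 'bad': e→15
  n15 'bade': ·  ←P4

Failure links (BFS by depth):
  fail(1) 'c': from fail(0)=0 chase 'c': 0 ⇒ 0;  out=∅∪out(0)=∅
  fail(6) 'e': from fail(0)=0 chase 'e': 0 ⇒ 0;  out=∅∪out(0)=∅
  fail(9) 'b': from fail(0)=0 chase 'b': 0 ⇒ 0;  out=∅∪out(0)=∅
  fail(2) 'cb': from fail(1)=0 chase 'b': 0 ⇒ 9;  out=∅∪out(9)=∅
  fail(7) 'ec': from fail(6)=0 chase 'c': 0 ⇒ 1;  out=∅∪out(1)=∅
  fail(10) 'bb': from fail(9)=0 chase 'b': 0 ⇒ 9;  out=∅∪out(9)=∅
  fail(13) 'ba': from fail(9)=0 chase 'a': 0 ⇒ 0;  out=∅∪out(0)=∅
  fail(3) 'cba': from fail(2)=9 chase 'a': 9 ⇒ 13;  out=∅∪out(13)=∅
  fail(8) 'ecb': from fail(7)=1 chase 'b': 1 ⇒ 2;  out={1}∪out(2)={1}
  fail(11) 'bbc': from fail(10)=9 chase 'c': 9→0 ⇒ 1;  out={2}∪out(1)={2}
  fail(12) 'bbd': from fail(10)=9 chase 'd': 9→0 ⇒ 0;  out={3}∪out(0)={3}
  fail(14) 'bad': from fail(13)=0 chase 'd': 0 ⇒ 0;  out=∅∪out(0)=∅
  fail(4) 'cbad': from fail(3)=13 chase 'd': 13 ⇒ 14;  out=∅∪out(14)=∅
  fail(15) 'bade': from fail(14)=0 chase 'e': 0 ⇒ 6;  out={4}∪out(6)={4}
  fail(5) 'cbade': from fail(4)=14 chase 'e': 14 ⇒ 15;  out={0}∪out(15)={0,4}

Scan:
pos 0 'c': at 1
pos 1 'e': at 6 ·f
pos 2 'b': at 9 ·f
pos 3 'b': at 10
pos 4 'e': at 6 ·f
pos 5 'b': at 9 ·f
pos 6 'b': at 10
pos 7 'c': at 11  → match P2@[5:7]
pos 8 'b': at 2 ·f
pos 9 'e': at 6 ·f
pos 10 'c': at 7
pos 11 'b': at 8  → match P1@[9:11]
pos 12 'b': at 10 ·f
pos 13 'b': at 10 ·f
pos 14 'c': at 11  → match P2@[12:14]
pos 15 'd': at 0 ·f
pos 16 'b': at 9
pos 17 'a': at 13
pos 18 'd': at 14
pos 19 'e': at 15  → match P4@[16:19]
pos 20 'd': at 0 ·f
pos 21 'b': at 9
pos 22 'a': at 13
pos 23 'd': at 14
pos 24 'e': at 15  → match P4@[21:24]
pos 25 'a': at 0 ·f
pos 26 'b': at 9
pos 27 'e': at 6 ·f
pos 28 'e': at 6 ·f
pos 29 'c': at 7
pos 30 'b': at 8  → match P1@[28:30]
pos 31 'b': at 10 ·f
pos 32 'b': at 10 ·f
pos 33 'd': at 12  → match P3@[31:33]
pos 34 'b': at 9 ·f
pos 35 'b': at 10
pos 36 'd': at 12  → match P3@[34:36]
pos 37 'b': at 9 ·f
pos 38 'd': at 0 ·f
pos 39 'a': at 0
pos 40 'b': at 9
pos 41 'b': at 10
pos 42 'd': at 12  → match P3@[40:42]
pos 43 'b': at 9 ·f
pos 44 'c': at 1 ·f
pos 45 'e': at 6 ·f
pos 46 'c': at 7
pos 47 'b': at 8  → match P1@[45:47]
pos 48 'b': at 10 ·f
pos 49 'c': at 11  → match P2@[47:49]
pos 50 'd': at 0 ·f
pos 51 'b': at 9
pos 52 'b': at 10
pos 53 'd': at 12  → match P3@[51:53]

All matches (sorted): [[7,2],[11,1],[14,2],[19,4],[24,4],[30,1],[33,3],[36,3],[42,3],[47,1],[49,2],[53,3]]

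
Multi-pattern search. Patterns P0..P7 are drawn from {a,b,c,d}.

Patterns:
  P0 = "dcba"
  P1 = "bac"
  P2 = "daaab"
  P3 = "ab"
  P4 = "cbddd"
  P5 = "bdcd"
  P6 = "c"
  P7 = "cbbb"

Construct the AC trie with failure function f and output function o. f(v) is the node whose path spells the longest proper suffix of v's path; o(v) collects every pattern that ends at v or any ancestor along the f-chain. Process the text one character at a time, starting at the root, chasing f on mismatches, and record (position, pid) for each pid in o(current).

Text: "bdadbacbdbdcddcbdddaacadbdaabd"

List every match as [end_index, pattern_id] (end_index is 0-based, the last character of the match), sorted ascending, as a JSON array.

Construct AC machine:
Trie nodes:
  0='ε' goto a→12 b→5 c→14 d→1
  1='d' goto a→8 c→2
  2='dc' goto b→3
  3='dcb' goto a→4
  4='dcba' goto ·  [P0 ends]
  5='b' goto a→6 d→19
  6='ba' goto c→7
  7='bac' goto ·  [P1 ends]
  8='da' goto a→9
  9='daa' goto a→10
  10='daaa' goto b→11
  11='daaab' goto ·  [P2 ends]
  12='a' goto b→13
  13='ab' goto ·  [P3 ends]
  14='c' goto b→15  [P6 ends]
  15='cb' goto b→22 d→16
  16='cbd' goto d→17
  17='cbdd' goto d→18
  18='cbddd' goto ·  [P4 ends]
  19='bd' goto c→20
  20='bdc' goto d→21
  21='bdcd' goto ·  [P5 ends]
  22='cbb' goto b→23
  23='cbbb' goto ·  [P7 ends]

BFS fail/out derivation:
  n1('d'): parent n0 fail=0; on 'd' 0 → fail=0;  out ∅∪∅=∅
  n5('b'): parent n0 fail=0; on 'b' 0 → fail=0;  out ∅∪∅=∅
  n12('a'): parent n0 fail=0; on 'a' 0 → fail=0;  out ∅∪∅=∅
  n14('c'): parent n0 fail=0; on 'c' 0 → fail=0;  out {6}∪∅={6}
  n2('dc'): parent n1 fail=0; on 'c' 0 → fail=14;  out ∅∪{6}={6}
  n6('ba'): parent n5 fail=0; on 'a' 0 → fail=12;  out ∅∪∅=∅
  n8('da'): parent n1 fail=0; on 'a' 0 → fail=12;  out ∅∪∅=∅
  n13('ab'): parent n12 fail=0; on 'b' 0 → fail=5;  out {3}∪∅={3}
  n15('cb'): parent n14 fail=0; on 'b' 0 → fail=5;  out ∅∪∅=∅
  n19('bd'): parent n5 fail=0; on 'd' 0 → fail=1;  out ∅∪∅=∅
  n3('dcb'): parent n2 fail=14; on 'b' 14 → fail=15;  out ∅∪∅=∅
  n7('bac'): parent n6 fail=12; on 'c' 12→0 → fail=14;  out {1}∪{6}={1,6}
  n9('daa'): parent n8 fail=12; on 'a' 12→0 → fail=12;  out ∅∪∅=∅
  n16('cbd'): parent n15 fail=5; on 'd' 5 → fail=19;  out ∅∪∅=∅
  n20('bdc'): parent n19 fail=1; on 'c' 1 → fail=2;  out ∅∪{6}={6}
  n22('cbb'): parent n15 fail=5; on 'b' 5→0 → fail=5;  out ∅∪∅=∅
  n4('dcba'): parent n3 fail=15; on 'a' 15→5 → fail=6;  out {0}∪∅={0}
  n10('daaa'): parent n9 fail=12; on 'a' 12→0 → fail=12;  out ∅∪∅=∅
  n17('cbdd'): parent n16 fail=19; on 'd' 19→1→0 → fail=1;  out ∅∪∅=∅
  n21('bdcd'): parent n20 fail=2; on 'd' 2→14→0 → fail=1;  out {5}∪∅={5}
  n23('cbbb'): parent n22 fail=5; on 'b' 5→0 → fail=5;  out {7}∪∅={7}
  n11('daaab'): parent n10 fail=12; on 'b' 12 → fail=13;  out {2}∪{3}={2,3}
  n18('cbddd'): parent n17 fail=1; on 'd' 1→0 → fail=1;  out {4}∪∅={4}

Run:
[0] read 'b'  n0⇒n5
[1] read 'd'  n5⇒n19
[2] read 'a'  n19⇒n8 (via fail)
[3] read 'd'  n8⇒n1 (via fail)
[4] read 'b'  n1⇒n5 (via fail)
[5] read 'a'  n5⇒n6
[6] read 'c'  n6⇒n7  ** P1@[4:6],P6@[6:6]
[7] read 'b'  n7⇒n15 (via fail)
[8] read 'd'  n15⇒n16
[9] read 'b'  n16⇒n5 (via fail)
[10] read 'd'  n5⇒n19
[11] read 'c'  n19⇒n20  ** P6@[11:11]
[12] read 'd'  n20⇒n21  ** P5@[9:12]
[13] read 'd'  n21⇒n1 (via fail)
[14] read 'c'  n1⇒n2  ** P6@[14:14]
[15] read 'b'  n2⇒n3
[16] read 'd'  n3⇒n16 (via fail)
[17] read 'd'  n16⇒n17
[18] read 'd'  n17⇒n18  ** P4@[14:18]
[19] read 'a'  n18⇒n8 (via fail)
[20] read 'a'  n8⇒n9
[21] read 'c'  n9⇒n14 (via fail)  ** P6@[21:21]
[22] read 'a'  n14⇒n12 (via fail)
[23] read 'd'  n12⇒n1 (via fail)
[24] read 'b'  n1⇒n5 (via fail)
[25] read 'd'  n5⇒n19
[26] read 'a'  n19⇒n8 (via fail)
[27] read 'a'  n8⇒n9
[28] read 'b'  n9⇒n13 (via fail)  ** P3@[27:28]
[29] read 'd'  n13⇒n19 (via fail)

Result: [[6,1],[6,6],[11,6],[12,5],[14,6],[18,4],[21,6],[28,3]]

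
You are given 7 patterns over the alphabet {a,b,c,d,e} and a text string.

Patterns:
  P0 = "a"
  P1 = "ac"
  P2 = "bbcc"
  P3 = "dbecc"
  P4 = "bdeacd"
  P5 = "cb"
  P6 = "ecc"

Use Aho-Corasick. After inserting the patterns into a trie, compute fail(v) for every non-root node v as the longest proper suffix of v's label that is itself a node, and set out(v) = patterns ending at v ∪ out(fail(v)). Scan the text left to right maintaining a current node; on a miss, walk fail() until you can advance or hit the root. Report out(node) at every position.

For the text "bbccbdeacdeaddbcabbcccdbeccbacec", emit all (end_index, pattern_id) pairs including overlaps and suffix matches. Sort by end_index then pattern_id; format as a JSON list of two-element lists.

Build:
Trie nodes:
  0='ε' goto a→1 b→3 c→17 d→7 e→19
  1='a' goto c→2  ←P0
  2='ac' goto ·  ←P1
  3='b' goto b→4 d→12
  4='bb' goto c→5
  5='bbc' goto c→6
  6='bbcc' goto ·  ←P2
  7='d' goto b→8
  8='db' goto e→9
  9='dbe' goto c→10
  10='dbec' goto c→11
  11='dbecc' goto ·  ←P3
  12='bd' goto e→13
  13='bde' goto a→14
  14='bdea' goto c→15
  15='bdeac' goto d→16
  16='bdeacd' goto ·  ←P4
  17='c' goto b→18
  18='cb' goto ·  ←P5
  19='e' goto c→20
  20='ec' goto c→21
  21='ecc' goto ·  ←P6

Failure links (BFS by depth):
  fail(1) 'a': from fail(0)=0 chase 'a': 0 ⇒ 0;  out={0}∪out(0)={0}
  fail(3) 'b': from fail(0)=0 chase 'b': 0 ⇒ 0;  out=∅∪out(0)=∅
  fail(7) 'd': from fail(0)=0 chase 'd': 0 ⇒ 0;  out=∅∪out(0)=∅
  fail(17) 'c': from fail(0)=0 chase 'c': 0 ⇒ 0;  out=∅∪out(0)=∅
  fail(19) 'e': from fail(0)=0 chase 'e': 0 ⇒ 0;  out=∅∪out(0)=∅
  fail(2) 'ac': from fail(1)=0 chase 'c': 0 ⇒ 17;  out={1}∪out(17)={1}
  fail(4) 'bb': from fail(3)=0 chase 'b': 0 ⇒ 3;  out=∅∪out(3)=∅
  fail(8) 'db': from fail(7)=0 chase 'b': 0 ⇒ 3;  out=∅∪out(3)=∅
  fail(12) 'bd': from fail(3)=0 chase 'd': 0 ⇒ 7;  out=∅∪out(7)=∅
  fail(18) 'cb': from fail(17)=0 chase 'b': 0 ⇒ 3;  out={5}∪out(3)={5}
  fail(20) 'ec': from fail(19)=0 chase 'c': 0 ⇒ 17;  out=∅∪out(17)=∅
  fail(5) 'bbc': from fail(4)=3 chase 'c': 3→0 ⇒ 17;  out=∅∪out(17)=∅
  fail(9) 'dbe': from fail(8)=3 chase 'e': 3→0 ⇒ 19;  out=∅∪out(19)=∅
  fail(13) 'bde': from fail(12)=7 chase 'e': 7→0 ⇒ 19;  out=∅∪out(19)=∅
  fail(21) 'ecc': from fail(20)=17 chase 'c': 17→0 ⇒ 17;  out={6}∪out(17)={6}
  fail(6) 'bbcc': from fail(5)=17 chase 'c': 17→0 ⇒ 17;  out={2}∪out(17)={2}
  fail(10) 'dbec': from fail(9)=19 chase 'c': 19 ⇒ 20;  out=∅∪out(20)=∅
  fail(14) 'bdea': from fail(13)=19 chase 'a': 19→0 ⇒ 1;  out=∅∪out(1)={0}
  fail(11) 'dbecc': from fail(10)=20 chase 'c': 20 ⇒ 21;  out={3}∪out(21)={3,6}
  fail(15) 'bdeac': from fail(14)=1 chase 'c': 1 ⇒ 2;  out=∅∪out(2)={1}
  fail(16) 'bdeacd': from fail(15)=2 chase 'd': 2→17→0 ⇒ 7;  out={4}∪out(7)={4}

Scan:
i=0 'b': node 0→3
i=1 'b': node 3→4
i=2 'c': node 4→5
i=3 'c': node 5→6  emit P2@[0:3]
i=4 'b': node 6→18 (via fail)  emit P5@[3:4]
i=5 'd': node 18→12 (via fail)
i=6 'e': node 12→13
i=7 'a': node 13→14  emit P0@[7:7]
i=8 'c': node 14→15  emit P1@[7:8]
i=9 'd': node 15→16  emit P4@[4:9]
i=10 'e': node 16→19 (via fail)
i=11 'a': node 19→1 (via fail)  emit P0@[11:11]
i=12 'd': node 1→7 (via fail)
i=13 'd': node 7→7 (via fail)
i=14 'b': node 7→8
i=15 'c': node 8→17 (via fail)
i=16 'a': node 17→1 (via fail)  emit P0@[16:16]
i=17 'b': node 1→3 (via fail)
i=18 'b': node 3→4
i=19 'c': node 4→5
i=20 'c': node 5→6  emit P2@[17:20]
i=21 'c': node 6→17 (via fail)
i=22 'd': node 17→7 (via fail)
i=23 'b': node 7→8
i=24 'e': node 8→9
i=25 'c': node 9→10
i=26 'c': node 10→11  emit P3@[22:26],P6@[24:26]
i=27 'b': node 11→18 (via fail)  emit P5@[26:27]
i=28 'a': node 18→1 (via fail)  emit P0@[28:28]
i=29 'c': node 1→2  emit P1@[28:29]
i=30 'e': node 2→19 (via fail)
i=31 'c': node 19→20

Result: [[3,2],[4,5],[7,0],[8,1],[9,4],[11,0],[16,0],[20,2],[26,3],[26,6],[27,5],[28,0],[29,1]]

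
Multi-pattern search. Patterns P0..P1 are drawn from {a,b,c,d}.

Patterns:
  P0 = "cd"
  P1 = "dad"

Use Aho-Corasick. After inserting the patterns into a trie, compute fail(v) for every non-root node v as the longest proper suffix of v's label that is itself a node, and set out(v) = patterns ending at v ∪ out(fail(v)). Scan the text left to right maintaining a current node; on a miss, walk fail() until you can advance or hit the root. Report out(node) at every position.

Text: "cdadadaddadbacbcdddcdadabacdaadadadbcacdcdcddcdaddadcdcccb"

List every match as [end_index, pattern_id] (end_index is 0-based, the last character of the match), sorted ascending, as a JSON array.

Build automaton:
Trie (insert patterns):
  0='ε' goto c→1 d→3
  1='c' goto d→2
  2='cd' goto ·  [P0 ends]
  3='d' goto a→4
  4='da' goto d→5
  5='dad' goto ·  [P1 ends]

BFS fail/out derivation:
  fail(1) 'c': from fail(0)=0 chase 'c': 0 ⇒ 0;  out=∅∪out(0)=∅
  fail(3) 'd': from fail(0)=0 chase 'd': 0 ⇒ 0;  out=∅∪out(0)=∅
  fail(2) 'cd': from fail(1)=0 chase 'd': 0 ⇒ 3;  out={0}∪out(3)={0}
  fail(4) 'da': from fail(3)=0 chase 'a': 0 ⇒ 0;  out=∅∪out(0)=∅
  fail(5) 'dad': from fail(4)=0 chase 'd': 0 ⇒ 3;  out={1}∪out(3)={1}

Text stream:
[0] read 'c'  n0⇒n1
[1] read 'd'  n1⇒n2  emit P0@[0:1]
[2] read 'a'  n2⇒n4 (fail-walked)
[3] read 'd'  n4⇒n5  emit P1@[1:3]
[4] read 'a'  n5⇒n4 (fail-walked)
[5] read 'd'  n4⇒n5  emit P1@[3:5]
[6] read 'a'  n5⇒n4 (fail-walked)
[7] read 'd'  n4⇒n5  emit P1@[5:7]
[8] read 'd'  n5⇒n3 (fail-walked)
[9] read 'a'  n3⇒n4
[10] read 'd'  n4⇒n5  emit P1@[8:10]
[11] read 'b'  n5⇒n0 (fail-walked)
[12] read 'a'  n0⇒n0
[13] read 'c'  n0⇒n1
[14] read 'b'  n1⇒n0 (fail-walked)
[15] read 'c'  n0⇒n1
[16] read 'd'  n1⇒n2  emit P0@[15:16]
[17] read 'd'  n2⇒n3 (fail-walked)
[18] read 'd'  n3⇒n3 (fail-walked)
[19] read 'c'  n3⇒n1 (fail-walked)
[20] read 'd'  n1⇒n2  emit P0@[19:20]
[21] read 'a'  n2⇒n4 (fail-walked)
[22] read 'd'  n4⇒n5  emit P1@[20:22]
[23] read 'a'  n5⇒n4 (fail-walked)
[24] read 'b'  n4⇒n0 (fail-walked)
[25] read 'a'  n0⇒n0
[26] read 'c'  n0⇒n1
[27] read 'd'  n1⇒n2  emit P0@[26:27]
[28] read 'a'  n2⇒n4 (fail-walked)
[29] read 'a'  n4⇒n0 (fail-walked)
[30] read 'd'  n0⇒n3
[31] read 'a'  n3⇒n4
[32] read 'd'  n4⇒n5  emit P1@[30:32]
[33] read 'a'  n5⇒n4 (fail-walked)
[34] read 'd'  n4⇒n5  emit P1@[32:34]
[35] read 'b'  n5⇒n0 (fail-walked)
[36] read 'c'  n0⇒n1
[37] read 'a'  n1⇒n0 (fail-walked)
[38] read 'c'  n0⇒n1
[39] read 'd'  n1⇒n2  emit P0@[38:39]
[40] read 'c'  n2⇒n1 (fail-walked)
[41] read 'd'  n1⇒n2  emit P0@[40:41]
[42] read 'c'  n2⇒n1 (fail-walked)
[43] read 'd'  n1⇒n2  emit P0@[42:43]
[44] read 'd'  n2⇒n3 (fail-walked)
[45] read 'c'  n3⇒n1 (fail-walked)
[46] read 'd'  n1⇒n2  emit P0@[45:46]
[47] read 'a'  n2⇒n4 (fail-walked)
[48] read 'd'  n4⇒n5  emit P1@[46:48]
[49] read 'd'  n5⇒n3 (fail-walked)
[50] read 'a'  n3⇒n4
[51] read 'd'  n4⇒n5  emit P1@[49:51]
[52] read 'c'  n5⇒n1 (fail-walked)
[53] read 'd'  n1⇒n2  emit P0@[52:53]
[54] read 'c'  n2⇒n1 (fail-walked)
[55] read 'c'  n1⇒n1 (fail-walked)
[56] read 'c'  n1⇒n1 (fail-walked)
[57] read 'b'  n1⇒n0 (fail-walked)

Result: [[1,0],[3,1],[5,1],[7,1],[10,1],[16,0],[20,0],[22,1],[27,0],[32,1],[34,1],[39,0],[41,0],[43,0],[46,0],[48,1],[51,1],[53,0]]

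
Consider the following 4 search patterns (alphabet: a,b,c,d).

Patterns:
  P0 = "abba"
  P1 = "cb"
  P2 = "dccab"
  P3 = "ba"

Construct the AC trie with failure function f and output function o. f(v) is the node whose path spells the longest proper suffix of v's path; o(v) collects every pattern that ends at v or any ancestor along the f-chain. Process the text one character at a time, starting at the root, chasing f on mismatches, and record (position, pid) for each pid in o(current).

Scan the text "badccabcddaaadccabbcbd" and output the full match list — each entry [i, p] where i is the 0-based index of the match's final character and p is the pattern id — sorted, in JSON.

Build automaton:
Trie nodes:
  0='ε' goto a→1 b→12 c→5 d→7
  1='a' goto b→2
  2='ab' goto b→3
  3='abb' goto a→4
  4='abba' goto ·  ←P0
  5='c' goto b→6
  6='cb' goto ·  ←P1
  7='d' goto c→8
  8='dc' goto c→9
  9='dcc' goto a→10
  10='dcca' goto b→11
  11='dccab' goto ·  ←P2
  12='b' goto a→13
  13='ba' goto ·  ←P3

BFS fail/out derivation:
  n1('a'): parent n0 fail=0; on 'a' 0 → fail=0;  out ∅∪∅=∅
  n5('c'): parent n0 fail=0; on 'c' 0 → fail=0;  out ∅∪∅=∅
  n7('d'): parent n0 fail=0; on 'd' 0 → fail=0;  out ∅∪∅=∅
  n12('b'): parent n0 fail=0; on 'b' 0 → fail=0;  out ∅∪∅=∅
  n2('ab'): parent n1 fail=0; on 'b' 0 → fail=12;  out ∅∪∅=∅
  n6('cb'): parent n5 fail=0; on 'b' 0 → fail=12;  out {1}∪∅={1}
  n8('dc'): parent n7 fail=0; on 'c' 0 → fail=5;  out ∅∪∅=∅
  n13('ba'): parent n12 fail=0; on 'a' 0 → fail=1;  out {3}∪∅={3}
  n3('abb'): parent n2 fail=12; on 'b' 12→0 → fail=12;  out ∅∪∅=∅
  n9('dcc'): parent n8 fail=5; on 'c' 5→0 → fail=5;  out ∅∪∅=∅
  n4('abba'): parent n3 fail=12; on 'a' 12 → fail=13;  out {0}∪{3}={0,3}
  n10('dcca'): parent n9 fail=5; on 'a' 5→0 → fail=1;  out ∅∪∅=∅
  n11('dccab'): parent n10 fail=1; on 'b' 1 → fail=2;  out {2}∪∅={2}

Text stream:
i=0 'b': node 0→12
i=1 'a': node 12→13  emit P3@[0:1]
i=2 'd': node 13→7 (fail-walked)
i=3 'c': node 7→8
i=4 'c': node 8→9
i=5 'a': node 9→10
i=6 'b': node 10→11  emit P2@[2:6]
i=7 'c': node 11→5 (fail-walked)
i=8 'd': node 5→7 (fail-walked)
i=9 'd': node 7→7 (fail-walked)
i=10 'a': node 7→1 (fail-walked)
i=11 'a': node 1→1 (fail-walked)
i=12 'a': node 1→1 (fail-walked)
i=13 'd': node 1→7 (fail-walked)
i=14 'c': node 7→8
i=15 'c': node 8→9
i=16 'a': node 9→10
i=17 'b': node 10→11  emit P2@[13:17]
i=18 'b': node 11→3 (fail-walked)
i=19 'c': node 3→5 (fail-walked)
i=20 'b': node 5→6  emit P1@[19:20]
i=21 'd': node 6→7 (fail-walked)

All matches (sorted): [[1,3],[6,2],[17,2],[20,1]]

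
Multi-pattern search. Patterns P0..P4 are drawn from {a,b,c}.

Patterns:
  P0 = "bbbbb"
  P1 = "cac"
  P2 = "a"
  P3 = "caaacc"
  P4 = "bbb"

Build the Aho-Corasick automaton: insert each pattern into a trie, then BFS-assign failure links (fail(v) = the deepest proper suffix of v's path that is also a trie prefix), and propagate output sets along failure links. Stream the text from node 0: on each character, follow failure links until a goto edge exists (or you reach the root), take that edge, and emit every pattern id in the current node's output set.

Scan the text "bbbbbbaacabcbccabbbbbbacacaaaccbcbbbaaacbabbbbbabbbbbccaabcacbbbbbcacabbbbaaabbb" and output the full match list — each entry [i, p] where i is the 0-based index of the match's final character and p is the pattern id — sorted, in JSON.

Construct AC machine:
Trie (insert patterns):
  0='ε' goto a→9 b→1 c→6
  1='b' goto b→2
  2='bb' goto b→3
  3='bbb' goto b→4  [P4 ends]
  4='bbbb' goto b→5
  5='bbbbb' goto ·  [P0 ends]
  6='c' goto a→7
  7='ca' goto a→10 c→8
  8='cac' goto ·  [P1 ends]
  9='a' goto ·  [P2 ends]
  10='caa' goto a→11
  11='caaa' goto c→12
  12='caaac' goto c→13
  13='caaacc' goto ·  [P3 ends]

Failure links (BFS by depth):
  fail(1) 'b': from fail(0)=0 chase 'b': 0 ⇒ 0;  out=∅∪out(0)=∅
  fail(6) 'c': from fail(0)=0 chase 'c': 0 ⇒ 0;  out=∅∪out(0)=∅
  fail(9) 'a': from fail(0)=0 chase 'a': 0 ⇒ 0;  out={2}∪out(0)={2}
  fail(2) 'bb': from fail(1)=0 chase 'b': 0 ⇒ 1;  out=∅∪out(1)=∅
  fail(7) 'ca': from fail(6)=0 chase 'a': 0 ⇒ 9;  out=∅∪out(9)={2}
  fail(3) 'bbb': from fail(2)=1 chase 'b': 1 ⇒ 2;  out={4}∪out(2)={4}
  fail(8) 'cac': from fail(7)=9 chase 'c': 9→0 ⇒ 6;  out={1}∪out(6)={1}
  fail(10) 'caa': from fail(7)=9 chase 'a': 9→0 ⇒ 9;  out=∅∪out(9)={2}
  fail(4) 'bbbb': from fail(3)=2 chase 'b': 2 ⇒ 3;  out=∅∪out(3)={4}
  fail(11) 'caaa': from fail(10)=9 chase 'a': 9→0 ⇒ 9;  out=∅∪out(9)={2}
  fail(5) 'bbbbb': from fail(4)=3 chase 'b': 3 ⇒ 4;  out={0}∪out(4)={0,4}
  fail(12) 'caaac': from fail(11)=9 chase 'c': 9→0 ⇒ 6;  out=∅∪out(6)=∅
  fail(13) 'caaacc': from fail(12)=6 chase 'c': 6→0 ⇒ 6;  out={3}∪out(6)={3}

Scan:
[0] read 'b'  n0⇒n1
[1] read 'b'  n1⇒n2
[2] read 'b'  n2⇒n3  → match P4@[0:2]
[3] read 'b'  n3⇒n4  → match P4@[1:3]
[4] read 'b'  n4⇒n5  → match P0@[0:4],P4@[2:4]
[5] read 'b'  n5⇒n5 (fail-walked)  → match P0@[1:5],P4@[3:5]
[6] read 'a'  n5⇒n9 (fail-walked)  → match P2@[6:6]
[7] read 'a'  n9⇒n9 (fail-walked)  → match P2@[7:7]
[8] read 'c'  n9⇒n6 (fail-walked)
[9] read 'a'  n6⇒n7  → match P2@[9:9]
[10] read 'b'  n7⇒n1 (fail-walked)
[11] read 'c'  n1⇒n6 (fail-walked)
[12] read 'b'  n6⇒n1 (fail-walked)
[13] read 'c'  n1⇒n6 (fail-walked)
[14] read 'c'  n6⇒n6 (fail-walked)
[15] read 'a'  n6⇒n7  → match P2@[15:15]
[16] read 'b'  n7⇒n1 (fail-walked)
[17] read 'b'  n1⇒n2
[18] read 'b'  n2⇒n3  → match P4@[16:18]
[19] read 'b'  n3⇒n4  → match P4@[17:19]
[20] read 'b'  n4⇒n5  → match P0@[16:20],P4@[18:20]
[21] read 'b'  n5⇒n5 (fail-walked)  → match P0@[17:21],P4@[19:21]
[22] read 'a'  n5⇒n9 (fail-walked)  → match P2@[22:22]
[23] read 'c'  n9⇒n6 (fail-walked)
[24] read 'a'  n6⇒n7  → match P2@[24:24]
[25] read 'c'  n7⇒n8  → match P1@[23:25]
[26] read 'a'  n8⇒n7 (fail-walked)  → match P2@[26:26]
[27] read 'a'  n7⇒n10  → match P2@[27:27]
[28] read 'a'  n10⇒n11  → match P2@[28:28]
[29] read 'c'  n11⇒n12
[30] read 'c'  n12⇒n13  → match P3@[25:30]
[31] read 'b'  n13⇒n1 (fail-walked)
[32] read 'c'  n1⇒n6 (fail-walked)
[33] read 'b'  n6⇒n1 (fail-walked)
[34] read 'b'  n1⇒n2
[35] read 'b'  n2⇒n3  → match P4@[33:35]
[36] read 'a'  n3⇒n9 (fail-walked)  → match P2@[36:36]
[37] read 'a'  n9⇒n9 (fail-walked)  → match P2@[37:37]
[38] read 'a'  n9⇒n9 (fail-walked)  → match P2@[38:38]
[39] read 'c'  n9⇒n6 (fail-walked)
[40] read 'b'  n6⇒n1 (fail-walked)
[41] read 'a'  n1⇒n9 (fail-walked)  → match P2@[41:41]
[42] read 'b'  n9⇒n1 (fail-walked)
[43] read 'b'  n1⇒n2
[44] read 'b'  n2⇒n3  → match P4@[42:44]
[45] read 'b'  n3⇒n4  → match P4@[43:45]
[46] read 'b'  n4⇒n5  → match P0@[42:46],P4@[44:46]
[47] read 'a'  n5⇒n9 (fail-walked)  → match P2@[47:47]
[48] read 'b'  n9⇒n1 (fail-walked)
[49] read 'b'  n1⇒n2
[50] read 'b'  n2⇒n3  → match P4@[48:50]
[51] read 'b'  n3⇒n4  → match P4@[49:51]
[52] read 'b'  n4⇒n5  → match P0@[48:52],P4@[50:52]
[53] read 'c'  n5⇒n6 (fail-walked)
[54] read 'c'  n6⇒n6 (fail-walked)
[55] read 'a'  n6⇒n7  → match P2@[55:55]
[56] read 'a'  n7⇒n10  → match P2@[56:56]
[57] read 'b'  n10⇒n1 (fail-walked)
[58] read 'c'  n1⇒n6 (fail-walked)
[59] read 'a'  n6⇒n7  → match P2@[59:59]
[60] read 'c'  n7⇒n8  → match P1@[58:60]
[61] read 'b'  n8⇒n1 (fail-walked)
[62] read 'b'  n1⇒n2
[63] read 'b'  n2⇒n3  → match P4@[61:63]
[64] read 'b'  n3⇒n4  → match P4@[62:64]
[65] read 'b'  n4⇒n5  → match P0@[61:65],P4@[63:65]
[66] read 'c'  n5⇒n6 (fail-walked)
[67] read 'a'  n6⇒n7  → match P2@[67:67]
[68] read 'c'  n7⇒n8  → match P1@[66:68]
[69] read 'a'  n8⇒n7 (fail-walked)  → match P2@[69:69]
[70] read 'b'  n7⇒n1 (fail-walked)
[71] read 'b'  n1⇒n2
[72] read 'b'  n2⇒n3  → match P4@[70:72]
[73] read 'b'  n3⇒n4  → match P4@[71:73]
[74] read 'a'  n4⇒n9 (fail-walked)  → match P2@[74:74]
[75] read 'a'  n9⇒n9 (fail-walked)  → match P2@[75:75]
[76] read 'a'  n9⇒n9 (fail-walked)  → match P2@[76:76]
[77] read 'b'  n9⇒n1 (fail-walked)
[78] read 'b'  n1⇒n2
[79] read 'b'  n2⇒n3  → match P4@[77:79]

Result: [[2,4],[3,4],[4,0],[4,4],[5,0],[5,4],[6,2],[7,2],[9,2],[15,2],[18,4],[19,4],[20,0],[20,4],[21,0],[21,4],[22,2],[24,2],[25,1],[26,2],[27,2],[28,2],[30,3],[35,4],[36,2],[37,2],[38,2],[41,2],[44,4],[45,4],[46,0],[46,4],[47,2],[50,4],[51,4],[52,0],[52,4],[55,2],[56,2],[59,2],[60,1],[63,4],[64,4],[65,0],[65,4],[67,2],[68,1],[69,2],[72,4],[73,4],[74,2],[75,2],[76,2],[79,4]]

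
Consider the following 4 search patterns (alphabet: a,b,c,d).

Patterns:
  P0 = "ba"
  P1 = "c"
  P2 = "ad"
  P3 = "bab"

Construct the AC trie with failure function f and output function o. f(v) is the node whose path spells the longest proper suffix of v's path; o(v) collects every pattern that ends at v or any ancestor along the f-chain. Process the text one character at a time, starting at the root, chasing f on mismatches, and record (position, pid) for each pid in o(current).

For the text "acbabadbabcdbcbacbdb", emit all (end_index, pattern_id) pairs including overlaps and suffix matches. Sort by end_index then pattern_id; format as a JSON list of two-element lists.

Construct AC machine:
Trie nodes:
  n0 'ε': a→4 b→1 c→3
  n1 'b': a→2
  n2 'ba': b→6  [P0 ends]
  n3 'c': ·  [P1 ends]
  n4 'a': d→5
  n5 'ad': ·  [P2 ends]
  n6 'bab': ·  [P3 ends]

Failure links (BFS by depth):
  n1('b'): parent n0 fail=0; on 'b' 0 → fail=0;  out ∅∪∅=∅
  n3('c'): parent n0 fail=0; on 'c' 0 → fail=0;  out {1}∪∅={1}
  n4('a'): parent n0 fail=0; on 'a' 0 → fail=0;  out ∅∪∅=∅
  n2('ba'): parent n1 fail=0; on 'a' 0 → fail=4;  out {0}∪∅={0}
  n5('ad'): parent n4 fail=0; on 'd' 0 → fail=0;  out {2}∪∅={2}
  n6('bab'): parent n2 fail=4; on 'b' 4→0 → fail=1;  out {3}∪∅={3}

Scan:
pos 0 'a': at 4
pos 1 'c': at 3 (fail-walked)  emit P1@[1:1]
pos 2 'b': at 1 (fail-walked)
pos 3 'a': at 2  emit P0@[2:3]
pos 4 'b': at 6  emit P3@[2:4]
pos 5 'a': at 2 (fail-walked)  emit P0@[4:5]
pos 6 'd': at 5 (fail-walked)  emit P2@[5:6]
pos 7 'b': at 1 (fail-walked)
pos 8 'a': at 2  emit P0@[7:8]
pos 9 'b': at 6  emit P3@[7:9]
pos 10 'c': at 3 (fail-walked)  emit P1@[10:10]
pos 11 'd': at 0 (fail-walked)
pos 12 'b': at 1
pos 13 'c': at 3 (fail-walked)  emit P1@[13:13]
pos 14 'b': at 1 (fail-walked)
pos 15 'a': at 2  emit P0@[14:15]
pos 16 'c': at 3 (fail-walked)  emit P1@[16:16]
pos 17 'b': at 1 (fail-walked)
pos 18 'd': at 0 (fail-walked)
pos 19 'b': at 1

Matches: [[1,1],[3,0],[4,3],[5,0],[6,2],[8,0],[9,3],[10,1],[13,1],[15,0],[16,1]]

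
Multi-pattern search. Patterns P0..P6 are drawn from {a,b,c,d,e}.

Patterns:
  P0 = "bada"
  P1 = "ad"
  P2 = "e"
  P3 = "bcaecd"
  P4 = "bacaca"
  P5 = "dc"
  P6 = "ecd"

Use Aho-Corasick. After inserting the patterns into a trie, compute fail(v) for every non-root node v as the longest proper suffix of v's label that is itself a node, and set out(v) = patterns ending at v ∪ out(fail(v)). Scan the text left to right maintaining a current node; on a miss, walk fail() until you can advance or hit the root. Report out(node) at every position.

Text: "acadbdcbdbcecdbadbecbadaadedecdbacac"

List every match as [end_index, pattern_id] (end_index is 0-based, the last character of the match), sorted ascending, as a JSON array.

Construct AC machine:
Trie (insert patterns):
  n0 'ε': a→5 b→1 d→17 e→7
  n1 'b': a→2 c→8
  n2 'ba': c→13 d→3
  n3 'bad': a→4
  n4 'bada': ·  ←P0
  n5 'a': d→6
  n6 'ad': ·  ←P1
  n7 'e': c→19  ←P2
  n8 'bc': a→9
  n9 'bca': e→10
  n10 'bcae': c→11
  n11 'bcaec': d→12
  n12 'bcaecd': ·  ←P3
  n13 'bac': a→14
  n14 'baca': c→15
  n15 'bacac': a→16
  n16 'bacaca': ·  ←P4
  n17 'd': c→18
  n18 'dc': ·  ←P5
  n19 'ec': d→20
  n20 'ecd': ·  ←P6

BFS fail/out derivation:
  n1('b'): parent n0 fail=0; on 'b' 0 → fail=0;  out ∅∪∅=∅
  n5('a'): parent n0 fail=0; on 'a' 0 → fail=0;  out ∅∪∅=∅
  n7('e'): parent n0 fail=0; on 'e' 0 → fail=0;  out {2}∪∅={2}
  n17('d'): parent n0 fail=0; on 'd' 0 → fail=0;  out ∅∪∅=∅
  n2('ba'): parent n1 fail=0; on 'a' 0 → fail=5;  out ∅∪∅=∅
  n6('ad'): parent n5 fail=0; on 'd' 0 → fail=17;  out {1}∪∅={1}
  n8('bc'): parent n1 fail=0; on 'c' 0 → fail=0;  out ∅∪∅=∅
  n18('dc'): parent n17 fail=0; on 'c' 0 → fail=0;  out {5}∪∅={5}
  n19('ec'): parent n7 fail=0; on 'c' 0 → fail=0;  out ∅∪∅=∅
  n3('bad'): parent n2 fail=5; on 'd' 5 → fail=6;  out ∅∪{1}={1}
  n9('bca'): parent n8 fail=0; on 'a' 0 → fail=5;  out ∅∪∅=∅
  n13('bac'): parent n2 fail=5; on 'c' 5→0 → fail=0;  out ∅∪∅=∅
  n20('ecd'): parent n19 fail=0; on 'd' 0 → fail=17;  out {6}∪∅={6}
  n4('bada'): parent n3 fail=6; on 'a' 6→17→0 → fail=5;  out {0}∪∅={0}
  n10('bcae'): parent n9 fail=5; on 'e' 5→0 → fail=7;  out ∅∪{2}={2}
  n14('baca'): parent n13 fail=0; on 'a' 0 → fail=5;  out ∅∪∅=∅
  n11('bcaec'): parent n10 fail=7; on 'c' 7 → fail=19;  out ∅∪∅=∅
  n15('bacac'): parent n14 fail=5; on 'c' 5→0 → fail=0;  out ∅∪∅=∅
  n12('bcaecd'): parent n11 fail=19; on 'd' 19 → fail=20;  out {3}∪{6}={3,6}
  n16('bacaca'): parent n15 fail=0; on 'a' 0 → fail=5;  out {4}∪∅={4}

Run:
pos 0 'a': at 5
pos 1 'c': at 0 ·f
pos 2 'a': at 5
pos 3 'd': at 6  → match P1@[2:3]
pos 4 'b': at 1 ·f
pos 5 'd': at 17 ·f
pos 6 'c': at 18  → match P5@[5:6]
pos 7 'b': at 1 ·f
pos 8 'd': at 17 ·f
pos 9 'b': at 1 ·f
pos 10 'c': at 8
pos 11 'e': at 7 ·f  → match P2@[11:11]
pos 12 'c': at 19
pos 13 'd': at 20  → match P6@[11:13]
pos 14 'b': at 1 ·f
pos 15 'a': at 2
pos 16 'd': at 3  → match P1@[15:16]
pos 17 'b': at 1 ·f
pos 18 'e': at 7 ·f  → match P2@[18:18]
pos 19 'c': at 19
pos 20 'b': at 1 ·f
pos 21 'a': at 2
pos 22 'd': at 3  → match P1@[21:22]
pos 23 'a': at 4  → match P0@[20:23]
pos 24 'a': at 5 ·f
pos 25 'd': at 6  → match P1@[24:25]
pos 26 'e': at 7 ·f  → match P2@[26:26]
pos 27 'd': at 17 ·f
pos 28 'e': at 7 ·f  → match P2@[28:28]
pos 29 'c': at 19
pos 30 'd': at 20  → match P6@[28:30]
pos 31 'b': at 1 ·f
pos 32 'a': at 2
pos 33 'c': at 13
pos 34 'a': at 14
pos 35 'c': at 15

Matches: [[3,1],[6,5],[11,2],[13,6],[16,1],[18,2],[22,1],[23,0],[25,1],[26,2],[28,2],[30,6]]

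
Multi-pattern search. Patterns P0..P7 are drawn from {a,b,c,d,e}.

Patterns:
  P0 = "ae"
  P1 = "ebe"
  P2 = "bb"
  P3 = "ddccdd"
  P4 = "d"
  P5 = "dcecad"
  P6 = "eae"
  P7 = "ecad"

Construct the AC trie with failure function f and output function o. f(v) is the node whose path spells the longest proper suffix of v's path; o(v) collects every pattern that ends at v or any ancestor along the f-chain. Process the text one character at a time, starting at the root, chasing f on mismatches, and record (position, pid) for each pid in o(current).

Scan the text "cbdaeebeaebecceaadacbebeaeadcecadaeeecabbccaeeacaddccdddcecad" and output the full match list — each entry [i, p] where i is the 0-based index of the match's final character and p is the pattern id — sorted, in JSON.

Construct AC machine:
Trie nodes:
  0='ε' goto a→1 b→6 d→8 e→3
  1='a' goto e→2
  2='ae' goto ·  ←P0
  3='e' goto a→19 b→4 c→21
  4='eb' goto e→5
  5='ebe' goto ·  ←P1
  6='b' goto b→7
  7='bb' goto ·  ←P2
  8='d' goto c→14 d→9  ←P4
  9='dd' goto c→10
  10='ddc' goto c→11
  11='ddcc' goto d→12
  12='ddccd' goto d→13
  13='ddccdd' goto ·  ←P3
  14='dc' goto e→15
  15='dce' goto c→16
  16='dcec' goto a→17
  17='dceca' goto d→18
  18='dcecad' goto ·  ←P5
  19='ea' goto e→20
  20='eae' goto ·  ←P6
  21='ec' goto a→22
  22='eca' goto d→23
  23='ecad' goto ·  ←P7

Failure links (BFS by depth):
  fail(1) 'a': from fail(0)=0 chase 'a': 0 ⇒ 0;  out=∅∪out(0)=∅
  fail(3) 'e': from fail(0)=0 chase 'e': 0 ⇒ 0;  out=∅∪out(0)=∅
  fail(6) 'b': from fail(0)=0 chase 'b': 0 ⇒ 0;  out=∅∪out(0)=∅
  fail(8) 'd': from fail(0)=0 chase 'd': 0 ⇒ 0;  out={4}∪out(0)={4}
  fail(2) 'ae': from fail(1)=0 chase 'e': 0 ⇒ 3;  out={0}∪out(3)={0}
  fail(4) 'eb': from fail(3)=0 chase 'b': 0 ⇒ 6;  out=∅∪out(6)=∅
  fail(7) 'bb': from fail(6)=0 chase 'b': 0 ⇒ 6;  out={2}∪out(6)={2}
  fail(9) 'dd': from fail(8)=0 chase 'd': 0 ⇒ 8;  out=∅∪out(8)={4}
  fail(14) 'dc': from fail(8)=0 chase 'c': 0 ⇒ 0;  out=∅∪out(0)=∅
  fail(19) 'ea': from fail(3)=0 chase 'a': 0 ⇒ 1;  out=∅∪out(1)=∅
  fail(21) 'ec': from fail(3)=0 chase 'c': 0 ⇒ 0;  out=∅∪out(0)=∅
  fail(5) 'ebe': from fail(4)=6 chase 'e': 6→0 ⇒ 3;  out={1}∪out(3)={1}
  fail(10) 'ddc': from fail(9)=8 chase 'c': 8 ⇒ 14;  out=∅∪out(14)=∅
  fail(15) 'dce': from fail(14)=0 chase 'e': 0 ⇒ 3;  out=∅∪out(3)=∅
  fail(20) 'eae': from fail(19)=1 chase 'e': 1 ⇒ 2;  out={6}∪out(2)={0,6}
  fail(22) 'eca': from fail(21)=0 chase 'a': 0 ⇒ 1;  out=∅∪out(1)=∅
  fail(11) 'ddcc': from fail(10)=14 chase 'c': 14→0 ⇒ 0;  out=∅∪out(0)=∅
  fail(16) 'dcec': from fail(15)=3 chase 'c': 3 ⇒ 21;  out=∅∪out(21)=∅
  fail(23) 'ecad': from fail(22)=1 chase 'd': 1→0 ⇒ 8;  out={7}∪out(8)={4,7}
  fail(12) 'ddccd': from fail(11)=0 chase 'd': 0 ⇒ 8;  out=∅∪out(8)={4}
  fail(17) 'dceca': from fail(16)=21 chase 'a': 21 ⇒ 22;  out=∅∪out(22)=∅
  fail(13) 'ddccdd': from fail(12)=8 chase 'd': 8 ⇒ 9;  out={3}∪out(9)={3,4}
  fail(18) 'dcecad': from fail(17)=22 chase 'd': 22 ⇒ 23;  out={5}∪out(23)={4,5,7}

Text stream:
[0] read 'c'  n0⇒n0
[1] read 'b'  n0⇒n6
[2] read 'd'  n6⇒n8 (fail-walked)  → match P4@[2:2]
[3] read 'a'  n8⇒n1 (fail-walked)
[4] read 'e'  n1⇒n2  → match P0@[3:4]
[5] read 'e'  n2⇒n3 (fail-walked)
[6] read 'b'  n3⇒n4
[7] read 'e'  n4⇒n5  → match P1@[5:7]
[8] read 'a'  n5⇒n19 (fail-walked)
[9] read 'e'  n19⇒n20  → match P0@[8:9],P6@[7:9]
[10] read 'b'  n20⇒n4 (fail-walked)
[11] read 'e'  n4⇒n5  → match P1@[9:11]
[12] read 'c'  n5⇒n21 (fail-walked)
[13] read 'c'  n21⇒n0 (fail-walked)
[14] read 'e'  n0⇒n3
[15] read 'a'  n3⇒n19
[16] read 'a'  n19⇒n1 (fail-walked)
[17] read 'd'  n1⇒n8 (fail-walked)  → match P4@[17:17]
[18] read 'a'  n8⇒n1 (fail-walked)
[19] read 'c'  n1⇒n0 (fail-walked)
[20] read 'b'  n0⇒n6
[21] read 'e'  n6⇒n3 (fail-walked)
[22] read 'b'  n3⇒n4
[23] read 'e'  n4⇒n5  → match P1@[21:23]
[24] read 'a'  n5⇒n19 (fail-walked)
[25] read 'e'  n19⇒n20  → match P0@[24:25],P6@[23:25]
[26] read 'a'  n20⇒n19 (fail-walked)
[27] read 'd'  n19⇒n8 (fail-walked)  → match P4@[27:27]
[28] read 'c'  n8⇒n14
[29] read 'e'  n14⇒n15
[30] read 'c'  n15⇒n16
[31] read 'a'  n16⇒n17
[32] read 'd'  n17⇒n18  → match P4@[32:32],P5@[27:32],P7@[29:32]
[33] read 'a'  n18⇒n1 (fail-walked)
[34] read 'e'  n1⇒n2  → match P0@[33:34]
[35] read 'e'  n2⇒n3 (fail-walked)
[36] read 'e'  n3⇒n3 (fail-walked)
[37] read 'c'  n3⇒n21
[38] read 'a'  n21⇒n22
[39] read 'b'  n22⇒n6 (fail-walked)
[40] read 'b'  n6⇒n7  → match P2@[39:40]
[41] read 'c'  n7⇒n0 (fail-walked)
[42] read 'c'  n0⇒n0
[43] read 'a'  n0⇒n1
[44] read 'e'  n1⇒n2  → match P0@[43:44]
[45] read 'e'  n2⇒n3 (fail-walked)
[46] read 'a'  n3⇒n19
[47] read 'c'  n19⇒n0 (fail-walked)
[48] read 'a'  n0⇒n1
[49] read 'd'  n1⇒n8 (fail-walked)  → match P4@[49:49]
[50] read 'd'  n8⇒n9  → match P4@[50:50]
[51] read 'c'  n9⇒n10
[52] read 'c'  n10⇒n11
[53] read 'd'  n11⇒n12  → match P4@[53:53]
[54] read 'd'  n12⇒n13  → match P3@[49:54],P4@[54:54]
[55] read 'd'  n13⇒n9 (fail-walked)  → match P4@[55:55]
[56] read 'c'  n9⇒n10
[57] read 'e'  n10⇒n15 (fail-walked)
[58] read 'c'  n15⇒n16
[59] read 'a'  n16⇒n17
[60] read 'd'  n17⇒n18  → match P4@[60:60],P5@[55:60],P7@[57:60]

Result: [[2,4],[4,0],[7,1],[9,0],[9,6],[11,1],[17,4],[23,1],[25,0],[25,6],[27,4],[32,4],[32,5],[32,7],[34,0],[40,2],[44,0],[49,4],[50,4],[53,4],[54,3],[54,4],[55,4],[60,4],[60,5],[60,7]]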